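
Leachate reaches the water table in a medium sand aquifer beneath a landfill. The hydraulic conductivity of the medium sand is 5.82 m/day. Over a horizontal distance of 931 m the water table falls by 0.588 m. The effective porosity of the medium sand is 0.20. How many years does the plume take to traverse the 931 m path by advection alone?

139

Hydraulic gradient i = Δh / L = 0.588 / 931 = 0.0006316.
Darcy flux q = K · i = 5.820 × 0.0006316 = 0.003676 m/day.
Seepage velocity v = q / n_e = 0.003676 / 0.20 = 0.01838 m/day.
Travel time t = L / v = 931 / 0.01838 = 50656 days = 138.7 years.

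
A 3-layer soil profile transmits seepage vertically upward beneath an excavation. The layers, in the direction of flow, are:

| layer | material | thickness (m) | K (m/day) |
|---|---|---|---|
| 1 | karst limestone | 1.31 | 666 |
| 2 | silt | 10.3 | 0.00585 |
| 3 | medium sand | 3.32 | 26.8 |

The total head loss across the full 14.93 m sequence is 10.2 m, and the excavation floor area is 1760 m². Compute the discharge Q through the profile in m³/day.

Flow is perpendicular to layering, so the layers act in series and the equivalent K is the thickness-weighted harmonic mean.
Total thickness L = 1.31 + 10.3 + 3.32 = 14.93 m.
Σ(b_i/K_i) = 1.31/666 + 10.3/0.00585 + 3.32/26.8 = 1761 d.
K_eq = L / Σ(b_i/K_i) = 14.93 / 1761 = 0.008479 m/day.
Q = K_eq · A · (Δh/L) = 0.008479 × 1760 × (10.2/14.93) = 10.20 m³/day.

10.2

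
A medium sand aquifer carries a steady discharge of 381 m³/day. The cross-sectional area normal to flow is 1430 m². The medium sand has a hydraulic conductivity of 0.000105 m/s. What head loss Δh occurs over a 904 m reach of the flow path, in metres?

Convert K: 0.000105 m/s × 86400 = 9.072 m/day.
From Q = K·A·i, i = Q / (K·A) = 381 / (9.072 × 1430) = 0.02937.
Head loss Δh = i · L = 0.02937 × 904 = 26.55 m.

26.5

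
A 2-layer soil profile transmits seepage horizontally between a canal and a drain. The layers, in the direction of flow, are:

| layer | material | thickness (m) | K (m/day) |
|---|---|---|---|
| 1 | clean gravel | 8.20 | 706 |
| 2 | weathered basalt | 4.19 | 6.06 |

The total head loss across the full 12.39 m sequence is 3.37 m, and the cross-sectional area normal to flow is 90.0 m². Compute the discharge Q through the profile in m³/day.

431

Flow is perpendicular to layering, so the layers act in series and the equivalent K is the thickness-weighted harmonic mean.
Total thickness L = 8.20 + 4.19 = 12.39 m.
Σ(b_i/K_i) = 8.20/706 + 4.19/6.06 = 0.7030 d.
K_eq = L / Σ(b_i/K_i) = 12.39 / 0.7030 = 17.62 m/day.
Q = K_eq · A · (Δh/L) = 17.62 × 90.0 × (3.37/12.39) = 431.4 m³/day.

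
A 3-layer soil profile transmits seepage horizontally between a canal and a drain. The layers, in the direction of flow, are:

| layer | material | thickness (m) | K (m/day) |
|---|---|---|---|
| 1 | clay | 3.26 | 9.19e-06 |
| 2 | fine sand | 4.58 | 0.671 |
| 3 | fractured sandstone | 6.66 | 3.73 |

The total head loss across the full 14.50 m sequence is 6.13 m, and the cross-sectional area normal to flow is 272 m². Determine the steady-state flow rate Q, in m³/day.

Flow is perpendicular to layering, so the layers act in series and the equivalent K is the thickness-weighted harmonic mean.
Total thickness L = 3.26 + 4.58 + 6.66 = 14.50 m.
Σ(b_i/K_i) = 3.26/9.19e-06 + 4.58/0.671 + 6.66/3.73 = 3.547e+05 d.
K_eq = L / Σ(b_i/K_i) = 14.50 / 3.547e+05 = 4.087e-05 m/day.
Q = K_eq · A · (Δh/L) = 4.087e-05 × 272 × (6.13/14.50) = 0.004700 m³/day.

0.00470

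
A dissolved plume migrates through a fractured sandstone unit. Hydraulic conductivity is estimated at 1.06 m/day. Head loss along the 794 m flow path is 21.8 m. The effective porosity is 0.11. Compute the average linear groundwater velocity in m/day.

Hydraulic gradient i = Δh / L = 21.8 / 794 = 0.02746.
Darcy flux q = K · i = 1.060 × 0.02746 = 0.02910 m/day.
Seepage velocity v = q / n_e = 0.02910 / 0.11 = 0.2646 m/day.

0.265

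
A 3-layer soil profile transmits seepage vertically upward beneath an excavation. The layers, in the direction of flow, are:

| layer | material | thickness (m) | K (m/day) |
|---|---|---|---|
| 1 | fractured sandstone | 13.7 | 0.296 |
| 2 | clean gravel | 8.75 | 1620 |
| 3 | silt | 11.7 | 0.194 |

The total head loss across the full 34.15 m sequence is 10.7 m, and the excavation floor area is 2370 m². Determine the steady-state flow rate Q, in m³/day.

Flow is perpendicular to layering, so the layers act in series and the equivalent K is the thickness-weighted harmonic mean.
Total thickness L = 13.7 + 8.75 + 11.7 = 34.15 m.
Σ(b_i/K_i) = 13.7/0.296 + 8.75/1620 + 11.7/0.194 = 106.6 d.
K_eq = L / Σ(b_i/K_i) = 34.15 / 106.6 = 0.3204 m/day.
Q = K_eq · A · (Δh/L) = 0.3204 × 2370 × (10.7/34.15) = 237.9 m³/day.

238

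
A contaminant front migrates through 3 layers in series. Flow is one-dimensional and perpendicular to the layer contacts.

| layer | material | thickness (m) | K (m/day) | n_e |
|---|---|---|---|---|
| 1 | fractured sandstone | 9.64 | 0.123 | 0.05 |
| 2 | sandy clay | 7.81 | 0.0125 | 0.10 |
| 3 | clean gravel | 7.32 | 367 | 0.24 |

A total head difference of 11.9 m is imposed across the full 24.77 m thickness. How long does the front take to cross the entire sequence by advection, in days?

178

With flow normal to the layers, continuity requires the same specific discharge q through every layer.
Σ(b_i/K_i) = 9.64/0.123 + 7.81/0.0125 + 7.32/367 = 703.2 d.
q = Δh / Σ(b_i/K_i) = 11.9 / 703.2 = 0.01692 m/day.
In each layer the seepage velocity is v_i = q/n_i, so the layer transit time is t_i = b_i·n_i / q:
  layer 1 (fractured sandstone): t_1 = 9.64 × 0.05 / 0.01692 = 28.48 d
  layer 2 (sandy clay): t_2 = 7.81 × 0.10 / 0.01692 = 46.15 d
  layer 3 (clean gravel): t_3 = 7.32 × 0.24 / 0.01692 = 103.8 d
Total t = Σ t_i = 178.4 days.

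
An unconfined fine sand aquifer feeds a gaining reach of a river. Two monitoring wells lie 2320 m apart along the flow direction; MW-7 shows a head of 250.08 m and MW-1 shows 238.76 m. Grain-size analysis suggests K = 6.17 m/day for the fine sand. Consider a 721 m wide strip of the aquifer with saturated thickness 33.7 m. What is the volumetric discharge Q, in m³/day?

Cross-sectional area A = 721 × 33.7 = 24298 m².
Hydraulic gradient i = (250.08 − 238.76) / 2320 = 11.32 / 2320 = 0.004879.
Darcy's law: Q = K · A · i = 6.170 × 24298 × 0.004879 = 731.5 m³/day.

731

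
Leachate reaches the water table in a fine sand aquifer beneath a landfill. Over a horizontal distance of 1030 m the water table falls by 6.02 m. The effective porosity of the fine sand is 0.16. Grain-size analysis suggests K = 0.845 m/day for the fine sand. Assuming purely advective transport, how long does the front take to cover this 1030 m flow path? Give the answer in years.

91.4

Hydraulic gradient i = Δh / L = 6.02 / 1030 = 0.005845.
Darcy flux q = K · i = 0.8450 × 0.005845 = 0.004939 m/day.
Seepage velocity v = q / n_e = 0.004939 / 0.16 = 0.03087 m/day.
Travel time t = L / v = 1030 / 0.03087 = 33369 days = 91.36 years.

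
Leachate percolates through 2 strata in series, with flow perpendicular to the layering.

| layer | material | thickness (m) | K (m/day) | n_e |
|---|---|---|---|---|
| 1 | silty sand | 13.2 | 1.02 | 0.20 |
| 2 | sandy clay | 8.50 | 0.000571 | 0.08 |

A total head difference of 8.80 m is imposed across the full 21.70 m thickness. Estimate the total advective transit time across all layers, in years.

With flow normal to the layers, continuity requires the same specific discharge q through every layer.
Σ(b_i/K_i) = 13.2/1.02 + 8.50/0.000571 = 14899 d.
q = Δh / Σ(b_i/K_i) = 8.80 / 14899 = 0.0005906 m/day.
In each layer the seepage velocity is v_i = q/n_i, so the layer transit time is t_i = b_i·n_i / q:
  layer 1 (silty sand): t_1 = 13.2 × 0.20 / 0.0005906 = 4470 d
  layer 2 (sandy clay): t_2 = 8.50 × 0.08 / 0.0005906 = 1151 d
Total t = Σ t_i = 5621 days = 15.39 years.

15.4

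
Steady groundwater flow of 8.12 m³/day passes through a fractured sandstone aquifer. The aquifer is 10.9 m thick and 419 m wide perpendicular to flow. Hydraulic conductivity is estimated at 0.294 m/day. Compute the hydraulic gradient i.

Cross-sectional area A = 419 × 10.9 = 4567 m².
From Q = K·A·i, i = Q / (K·A) = 8.12 / (0.2940 × 4567) = 0.006047.

0.00605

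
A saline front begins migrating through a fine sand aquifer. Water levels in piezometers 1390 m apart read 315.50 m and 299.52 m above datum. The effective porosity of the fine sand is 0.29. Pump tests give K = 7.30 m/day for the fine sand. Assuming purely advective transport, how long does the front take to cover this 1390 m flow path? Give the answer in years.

13.2

Hydraulic gradient i = (315.50 − 299.52) / 1390 = 15.98 / 1390 = 0.01150.
Darcy flux q = K · i = 7.300 × 0.01150 = 0.08392 m/day.
Seepage velocity v = q / n_e = 0.08392 / 0.29 = 0.2894 m/day.
Travel time t = L / v = 1390 / 0.2894 = 4803 days = 13.15 years.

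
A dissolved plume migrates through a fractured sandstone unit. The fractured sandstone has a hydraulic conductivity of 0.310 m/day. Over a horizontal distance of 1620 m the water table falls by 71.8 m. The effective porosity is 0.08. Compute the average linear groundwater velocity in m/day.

Hydraulic gradient i = Δh / L = 71.8 / 1620 = 0.04432.
Darcy flux q = K · i = 0.3100 × 0.04432 = 0.01374 m/day.
Seepage velocity v = q / n_e = 0.01374 / 0.08 = 0.1717 m/day.

0.172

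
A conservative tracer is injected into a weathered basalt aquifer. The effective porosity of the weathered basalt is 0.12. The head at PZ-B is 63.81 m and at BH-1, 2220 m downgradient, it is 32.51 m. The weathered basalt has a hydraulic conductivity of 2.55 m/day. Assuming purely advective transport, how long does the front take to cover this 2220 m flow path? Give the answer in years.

20.3

Hydraulic gradient i = (63.81 − 32.51) / 2220 = 31.3 / 2220 = 0.01410.
Darcy flux q = K · i = 2.550 × 0.01410 = 0.03595 m/day.
Seepage velocity v = q / n_e = 0.03595 / 0.12 = 0.2996 m/day.
Travel time t = L / v = 2220 / 0.2996 = 7410 days = 20.29 years.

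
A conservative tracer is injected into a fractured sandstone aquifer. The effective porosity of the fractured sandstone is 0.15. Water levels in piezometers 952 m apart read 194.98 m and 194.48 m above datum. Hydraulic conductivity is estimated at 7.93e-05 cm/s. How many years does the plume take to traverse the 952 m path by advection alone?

10900

Convert K: 7.93e-05 cm/s × 864 = 0.06852 m/day.
Hydraulic gradient i = (194.98 − 194.48) / 952 = 0.5 / 952 = 0.0005252.
Darcy flux q = K · i = 0.06852 × 0.0005252 = 3.598e-05 m/day.
Seepage velocity v = q / n_e = 3.598e-05 / 0.15 = 0.0002399 m/day.
Travel time t = L / v = 952 / 0.0002399 = 3.968e+06 days = 10865 years.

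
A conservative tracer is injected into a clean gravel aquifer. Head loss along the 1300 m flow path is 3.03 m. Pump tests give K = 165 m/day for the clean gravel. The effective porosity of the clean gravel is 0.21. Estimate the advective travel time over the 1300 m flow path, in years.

1.94

Hydraulic gradient i = Δh / L = 3.03 / 1300 = 0.002331.
Darcy flux q = K · i = 165.0 × 0.002331 = 0.3846 m/day.
Seepage velocity v = q / n_e = 0.3846 / 0.21 = 1.831 m/day.
Travel time t = L / v = 1300 / 1.831 = 709.9 days = 1.944 years.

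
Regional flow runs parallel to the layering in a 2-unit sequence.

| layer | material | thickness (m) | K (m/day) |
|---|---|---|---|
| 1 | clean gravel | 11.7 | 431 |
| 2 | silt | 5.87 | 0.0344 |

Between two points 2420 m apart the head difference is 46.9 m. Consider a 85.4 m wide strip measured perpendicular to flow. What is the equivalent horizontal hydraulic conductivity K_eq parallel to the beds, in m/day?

Flow is parallel to layering, so each bed carries its own Darcy discharge and the transmissivities add.
Σ(K_i·b_i) = 431×11.7 + 0.0344×5.87 = 5043 m²/day.
Total thickness b = 17.57 m, so K_eq = Σ(K_i·b_i)/b = 287.0 m/day.

287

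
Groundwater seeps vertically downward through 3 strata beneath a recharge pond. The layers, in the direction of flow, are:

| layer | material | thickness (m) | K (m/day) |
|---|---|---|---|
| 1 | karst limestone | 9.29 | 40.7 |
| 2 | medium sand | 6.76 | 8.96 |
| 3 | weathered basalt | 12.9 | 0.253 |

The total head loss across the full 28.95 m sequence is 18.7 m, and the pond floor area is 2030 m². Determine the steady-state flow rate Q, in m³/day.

730

Flow is perpendicular to layering, so the layers act in series and the equivalent K is the thickness-weighted harmonic mean.
Total thickness L = 9.29 + 6.76 + 12.9 = 28.95 m.
Σ(b_i/K_i) = 9.29/40.7 + 6.76/8.96 + 12.9/0.253 = 51.97 d.
K_eq = L / Σ(b_i/K_i) = 28.95 / 51.97 = 0.5570 m/day.
Q = K_eq · A · (Δh/L) = 0.5570 × 2030 × (18.7/28.95) = 730.4 m³/day.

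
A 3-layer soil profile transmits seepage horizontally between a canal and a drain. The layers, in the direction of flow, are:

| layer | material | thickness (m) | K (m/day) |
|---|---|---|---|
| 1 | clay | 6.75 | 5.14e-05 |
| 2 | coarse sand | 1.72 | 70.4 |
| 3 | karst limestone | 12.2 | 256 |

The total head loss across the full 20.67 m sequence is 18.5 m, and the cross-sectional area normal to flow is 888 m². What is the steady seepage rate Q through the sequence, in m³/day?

0.125

Flow is perpendicular to layering, so the layers act in series and the equivalent K is the thickness-weighted harmonic mean.
Total thickness L = 6.75 + 1.72 + 12.2 = 20.67 m.
Σ(b_i/K_i) = 6.75/5.14e-05 + 1.72/70.4 + 12.2/256 = 1.313e+05 d.
K_eq = L / Σ(b_i/K_i) = 20.67 / 1.313e+05 = 0.0001574 m/day.
Q = K_eq · A · (Δh/L) = 0.0001574 × 888 × (18.5/20.67) = 0.1251 m³/day.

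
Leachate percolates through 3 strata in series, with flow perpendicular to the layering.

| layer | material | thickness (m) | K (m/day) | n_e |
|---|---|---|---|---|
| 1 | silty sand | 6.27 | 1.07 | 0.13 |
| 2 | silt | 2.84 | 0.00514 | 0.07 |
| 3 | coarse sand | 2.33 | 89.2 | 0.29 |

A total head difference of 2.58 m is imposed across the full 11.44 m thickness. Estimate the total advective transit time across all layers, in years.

1.00

With flow normal to the layers, continuity requires the same specific discharge q through every layer.
Σ(b_i/K_i) = 6.27/1.07 + 2.84/0.00514 + 2.33/89.2 = 558.4 d.
q = Δh / Σ(b_i/K_i) = 2.58 / 558.4 = 0.004620 m/day.
In each layer the seepage velocity is v_i = q/n_i, so the layer transit time is t_i = b_i·n_i / q:
  layer 1 (silty sand): t_1 = 6.27 × 0.13 / 0.004620 = 176.4 d
  layer 2 (silt): t_2 = 2.84 × 0.07 / 0.004620 = 43.03 d
  layer 3 (coarse sand): t_3 = 2.33 × 0.29 / 0.004620 = 146.2 d
Total t = Σ t_i = 365.7 days = 1.001 years.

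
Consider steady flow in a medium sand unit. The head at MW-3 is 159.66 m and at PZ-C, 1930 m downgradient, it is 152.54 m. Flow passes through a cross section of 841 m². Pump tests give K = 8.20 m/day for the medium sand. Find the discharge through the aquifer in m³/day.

Hydraulic gradient i = (159.66 − 152.54) / 1930 = 7.12 / 1930 = 0.003689.
Darcy's law: Q = K · A · i = 8.200 × 841.0 × 0.003689 = 25.44 m³/day.

25.4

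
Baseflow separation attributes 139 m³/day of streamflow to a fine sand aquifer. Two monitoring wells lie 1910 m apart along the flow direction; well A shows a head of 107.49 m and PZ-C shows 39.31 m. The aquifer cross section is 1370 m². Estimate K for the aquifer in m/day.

2.84

Hydraulic gradient i = (107.49 − 39.31) / 1910 = 68.18 / 1910 = 0.03570.
From Q = K·A·i, K = Q / (A·i) = 139 / (1370 × 0.03570) = 2.842 m/day.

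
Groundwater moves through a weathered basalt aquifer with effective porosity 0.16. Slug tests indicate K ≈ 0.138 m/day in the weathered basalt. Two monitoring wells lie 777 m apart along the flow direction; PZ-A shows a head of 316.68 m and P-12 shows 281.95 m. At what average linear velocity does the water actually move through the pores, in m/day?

Hydraulic gradient i = (316.68 − 281.95) / 777 = 34.73 / 777 = 0.04470.
Darcy flux q = K · i = 0.1380 × 0.04470 = 0.006168 m/day.
Seepage velocity v = q / n_e = 0.006168 / 0.16 = 0.03855 m/day.

0.0386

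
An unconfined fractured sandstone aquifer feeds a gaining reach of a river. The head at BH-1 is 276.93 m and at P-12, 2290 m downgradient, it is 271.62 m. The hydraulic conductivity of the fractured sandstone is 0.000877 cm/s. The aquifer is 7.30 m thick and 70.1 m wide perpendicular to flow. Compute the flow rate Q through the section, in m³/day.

0.899

Convert K: 0.000877 cm/s × 864 = 0.7577 m/day.
Cross-sectional area A = 70.1 × 7.30 = 511.7 m².
Hydraulic gradient i = (276.93 − 271.62) / 2290 = 5.31 / 2290 = 0.002319.
Darcy's law: Q = K · A · i = 0.7577 × 511.7 × 0.002319 = 0.8991 m³/day.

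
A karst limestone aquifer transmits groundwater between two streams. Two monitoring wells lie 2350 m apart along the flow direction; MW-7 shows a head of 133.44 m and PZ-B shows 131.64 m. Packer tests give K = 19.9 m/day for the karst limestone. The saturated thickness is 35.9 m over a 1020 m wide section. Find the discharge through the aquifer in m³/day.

Cross-sectional area A = 1020 × 35.9 = 36618 m².
Hydraulic gradient i = (133.44 − 131.64) / 2350 = 1.8 / 2350 = 0.0007660.
Darcy's law: Q = K · A · i = 19.90 × 36618 × 0.0007660 = 558.2 m³/day.

558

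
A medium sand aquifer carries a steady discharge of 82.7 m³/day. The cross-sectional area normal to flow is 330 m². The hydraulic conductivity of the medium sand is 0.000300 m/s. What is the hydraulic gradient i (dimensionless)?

Convert K: 0.000300 m/s × 86400 = 25.92 m/day.
From Q = K·A·i, i = Q / (K·A) = 82.7 / (25.92 × 330.0) = 0.009668.

0.00967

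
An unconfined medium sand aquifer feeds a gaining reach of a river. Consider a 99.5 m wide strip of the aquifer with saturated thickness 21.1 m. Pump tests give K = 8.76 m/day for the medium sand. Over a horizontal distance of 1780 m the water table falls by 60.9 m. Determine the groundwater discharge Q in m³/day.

Cross-sectional area A = 99.5 × 21.1 = 2099 m².
Hydraulic gradient i = Δh / L = 60.9 / 1780 = 0.03421.
Darcy's law: Q = K · A · i = 8.760 × 2099 × 0.03421 = 629.2 m³/day.

629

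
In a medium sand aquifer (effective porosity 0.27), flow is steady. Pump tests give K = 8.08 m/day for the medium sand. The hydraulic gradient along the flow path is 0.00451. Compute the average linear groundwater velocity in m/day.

0.135

Hydraulic gradient i = 0.00451.
Darcy flux q = K · i = 8.080 × 0.004510 = 0.03644 m/day.
Seepage velocity v = q / n_e = 0.03644 / 0.27 = 0.1350 m/day.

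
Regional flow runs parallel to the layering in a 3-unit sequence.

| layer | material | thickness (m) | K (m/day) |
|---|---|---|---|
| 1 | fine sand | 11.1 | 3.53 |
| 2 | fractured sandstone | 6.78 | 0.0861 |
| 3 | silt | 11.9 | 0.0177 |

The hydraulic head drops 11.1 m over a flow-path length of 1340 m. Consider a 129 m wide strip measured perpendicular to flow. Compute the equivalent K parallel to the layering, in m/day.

Flow is parallel to layering, so each bed carries its own Darcy discharge and the transmissivities add.
Σ(K_i·b_i) = 3.53×11.1 + 0.0861×6.78 + 0.0177×11.9 = 39.98 m²/day.
Total thickness b = 29.78 m, so K_eq = Σ(K_i·b_i)/b = 1.342 m/day.

1.34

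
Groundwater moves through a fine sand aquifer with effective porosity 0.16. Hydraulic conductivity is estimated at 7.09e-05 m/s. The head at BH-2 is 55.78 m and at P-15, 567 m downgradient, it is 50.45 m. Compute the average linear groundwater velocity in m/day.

Convert K: 7.09e-05 m/s × 86400 = 6.126 m/day.
Hydraulic gradient i = (55.78 − 50.45) / 567 = 5.33 / 567 = 0.009400.
Darcy flux q = K · i = 6.126 × 0.009400 = 0.05758 m/day.
Seepage velocity v = q / n_e = 0.05758 / 0.16 = 0.3599 m/day.

0.360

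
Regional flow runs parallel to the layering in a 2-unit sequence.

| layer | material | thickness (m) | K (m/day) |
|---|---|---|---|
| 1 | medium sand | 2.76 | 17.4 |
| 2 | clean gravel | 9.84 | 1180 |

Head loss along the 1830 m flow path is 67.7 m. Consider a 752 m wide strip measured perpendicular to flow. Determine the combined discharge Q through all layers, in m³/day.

324000

Flow is parallel to layering, so each bed carries its own Darcy discharge and the transmissivities add.
Σ(K_i·b_i) = 17.4×2.76 + 1180×9.84 = 11659 m²/day.
Hydraulic gradient i = Δh / L = 67.7 / 1830 = 0.03699.
Q = Σ(K_i·b_i) · W · i = 11659 × 752 × 0.03699 = 3.244e+05 m³/day.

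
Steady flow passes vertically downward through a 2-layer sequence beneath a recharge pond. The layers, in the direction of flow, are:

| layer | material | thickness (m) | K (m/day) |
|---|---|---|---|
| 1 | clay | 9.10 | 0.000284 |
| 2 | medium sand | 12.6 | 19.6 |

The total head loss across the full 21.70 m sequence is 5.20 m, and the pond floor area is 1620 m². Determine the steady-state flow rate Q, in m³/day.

0.263

Flow is perpendicular to layering, so the layers act in series and the equivalent K is the thickness-weighted harmonic mean.
Total thickness L = 9.10 + 12.6 = 21.70 m.
Σ(b_i/K_i) = 9.10/0.000284 + 12.6/19.6 = 32043 d.
K_eq = L / Σ(b_i/K_i) = 21.70 / 32043 = 0.0006772 m/day.
Q = K_eq · A · (Δh/L) = 0.0006772 × 1620 × (5.20/21.70) = 0.2629 m³/day.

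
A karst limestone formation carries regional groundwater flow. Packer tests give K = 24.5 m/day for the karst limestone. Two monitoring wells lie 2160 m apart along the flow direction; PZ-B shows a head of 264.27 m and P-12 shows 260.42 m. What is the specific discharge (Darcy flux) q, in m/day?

Hydraulic gradient i = (264.27 − 260.42) / 2160 = 3.85 / 2160 = 0.001782.
Specific discharge q = K · i = 24.50 × 0.001782 = 0.04367 m/day.

0.0437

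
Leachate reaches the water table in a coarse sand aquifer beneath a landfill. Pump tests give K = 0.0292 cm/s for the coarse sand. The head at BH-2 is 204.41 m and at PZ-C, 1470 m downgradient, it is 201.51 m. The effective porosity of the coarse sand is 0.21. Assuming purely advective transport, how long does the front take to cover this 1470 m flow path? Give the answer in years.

Convert K: 0.0292 cm/s × 864 = 25.23 m/day.
Hydraulic gradient i = (204.41 − 201.51) / 1470 = 2.9 / 1470 = 0.001973.
Darcy flux q = K · i = 25.23 × 0.001973 = 0.04977 m/day.
Seepage velocity v = q / n_e = 0.04977 / 0.21 = 0.2370 m/day.
Travel time t = L / v = 1470 / 0.2370 = 6202 days = 16.98 years.

17.0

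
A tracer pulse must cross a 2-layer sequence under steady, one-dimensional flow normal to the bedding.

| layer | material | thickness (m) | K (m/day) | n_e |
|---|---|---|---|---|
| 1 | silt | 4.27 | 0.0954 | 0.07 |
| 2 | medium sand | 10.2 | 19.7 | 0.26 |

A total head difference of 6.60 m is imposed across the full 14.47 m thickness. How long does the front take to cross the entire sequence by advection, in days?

20.2

With flow normal to the layers, continuity requires the same specific discharge q through every layer.
Σ(b_i/K_i) = 4.27/0.0954 + 10.2/19.7 = 45.28 d.
q = Δh / Σ(b_i/K_i) = 6.60 / 45.28 = 0.1458 m/day.
In each layer the seepage velocity is v_i = q/n_i, so the layer transit time is t_i = b_i·n_i / q:
  layer 1 (silt): t_1 = 4.27 × 0.07 / 0.1458 = 2.050 d
  layer 2 (medium sand): t_2 = 10.2 × 0.26 / 0.1458 = 18.19 d
Total t = Σ t_i = 20.24 days.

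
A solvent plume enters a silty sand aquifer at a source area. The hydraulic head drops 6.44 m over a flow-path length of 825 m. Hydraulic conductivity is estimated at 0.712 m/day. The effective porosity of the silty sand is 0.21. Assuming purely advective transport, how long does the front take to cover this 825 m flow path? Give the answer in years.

Hydraulic gradient i = Δh / L = 6.44 / 825 = 0.007806.
Darcy flux q = K · i = 0.7120 × 0.007806 = 0.005558 m/day.
Seepage velocity v = q / n_e = 0.005558 / 0.21 = 0.02647 m/day.
Travel time t = L / v = 825 / 0.02647 = 31172 days = 85.34 years.

85.3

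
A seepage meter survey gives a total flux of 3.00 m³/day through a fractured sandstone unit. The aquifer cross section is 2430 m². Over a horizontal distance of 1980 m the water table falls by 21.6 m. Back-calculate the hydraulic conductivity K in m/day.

0.113

Hydraulic gradient i = Δh / L = 21.6 / 1980 = 0.01091.
From Q = K·A·i, K = Q / (A·i) = 3.00 / (2430 × 0.01091) = 0.1132 m/day.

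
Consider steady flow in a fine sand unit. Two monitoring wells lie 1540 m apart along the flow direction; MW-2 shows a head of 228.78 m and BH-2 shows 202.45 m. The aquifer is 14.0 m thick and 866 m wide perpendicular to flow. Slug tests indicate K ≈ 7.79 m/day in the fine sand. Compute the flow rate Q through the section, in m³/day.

1610

Cross-sectional area A = 866 × 14.0 = 12124 m².
Hydraulic gradient i = (228.78 − 202.45) / 1540 = 26.33 / 1540 = 0.01710.
Darcy's law: Q = K · A · i = 7.790 × 12124 × 0.01710 = 1615 m³/day.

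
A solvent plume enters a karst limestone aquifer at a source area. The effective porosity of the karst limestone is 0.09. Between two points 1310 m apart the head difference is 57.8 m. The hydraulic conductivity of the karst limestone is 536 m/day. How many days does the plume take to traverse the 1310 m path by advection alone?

Hydraulic gradient i = Δh / L = 57.8 / 1310 = 0.04412.
Darcy flux q = K · i = 536.0 × 0.04412 = 23.65 m/day.
Seepage velocity v = q / n_e = 23.65 / 0.09 = 262.8 m/day.
Travel time t = L / v = 1310 / 262.8 = 4.985 days.

4.99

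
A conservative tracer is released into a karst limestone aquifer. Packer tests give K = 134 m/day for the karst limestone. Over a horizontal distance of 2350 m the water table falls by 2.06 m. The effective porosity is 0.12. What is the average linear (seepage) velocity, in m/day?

0.979

Hydraulic gradient i = Δh / L = 2.06 / 2350 = 0.0008766.
Darcy flux q = K · i = 134.0 × 0.0008766 = 0.1175 m/day.
Seepage velocity v = q / n_e = 0.1175 / 0.12 = 0.9789 m/day.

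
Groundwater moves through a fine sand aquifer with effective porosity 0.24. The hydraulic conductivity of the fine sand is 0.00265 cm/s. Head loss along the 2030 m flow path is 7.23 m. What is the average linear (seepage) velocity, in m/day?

Convert K: 0.00265 cm/s × 864 = 2.290 m/day.
Hydraulic gradient i = Δh / L = 7.23 / 2030 = 0.003562.
Darcy flux q = K · i = 2.290 × 0.003562 = 0.008155 m/day.
Seepage velocity v = q / n_e = 0.008155 / 0.24 = 0.03398 m/day.

0.0340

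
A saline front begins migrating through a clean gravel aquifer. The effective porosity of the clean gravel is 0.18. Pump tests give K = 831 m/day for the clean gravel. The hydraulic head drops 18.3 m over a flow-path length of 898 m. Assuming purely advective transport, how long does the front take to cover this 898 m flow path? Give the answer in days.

Hydraulic gradient i = Δh / L = 18.3 / 898 = 0.02038.
Darcy flux q = K · i = 831.0 × 0.02038 = 16.93 m/day.
Seepage velocity v = q / n_e = 16.93 / 0.18 = 94.08 m/day.
Travel time t = L / v = 898 / 94.08 = 9.545 days.

9.54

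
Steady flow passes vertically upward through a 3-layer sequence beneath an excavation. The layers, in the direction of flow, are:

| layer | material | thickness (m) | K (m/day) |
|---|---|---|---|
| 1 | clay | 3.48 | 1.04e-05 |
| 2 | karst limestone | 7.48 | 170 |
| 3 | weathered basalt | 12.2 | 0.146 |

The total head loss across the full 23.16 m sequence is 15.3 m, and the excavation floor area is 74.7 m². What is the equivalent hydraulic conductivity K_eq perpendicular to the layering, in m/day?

6.92e-05

Flow is perpendicular to layering, so the layers act in series and the equivalent K is the thickness-weighted harmonic mean.
Total thickness L = 3.48 + 7.48 + 12.2 = 23.16 m.
Σ(b_i/K_i) = 3.48/1.04e-05 + 7.48/170 + 12.2/0.146 = 3.347e+05 d.
K_eq = L / Σ(b_i/K_i) = 23.16 / 3.347e+05 = 6.920e-05 m/day.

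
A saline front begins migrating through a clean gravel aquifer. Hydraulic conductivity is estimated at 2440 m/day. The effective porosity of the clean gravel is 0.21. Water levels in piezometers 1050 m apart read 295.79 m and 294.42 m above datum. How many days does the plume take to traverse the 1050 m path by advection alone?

69.3

Hydraulic gradient i = (295.79 − 294.42) / 1050 = 1.37 / 1050 = 0.001305.
Darcy flux q = K · i = 2440 × 0.001305 = 3.184 m/day.
Seepage velocity v = q / n_e = 3.184 / 0.21 = 15.16 m/day.
Travel time t = L / v = 1050 / 15.16 = 69.26 days.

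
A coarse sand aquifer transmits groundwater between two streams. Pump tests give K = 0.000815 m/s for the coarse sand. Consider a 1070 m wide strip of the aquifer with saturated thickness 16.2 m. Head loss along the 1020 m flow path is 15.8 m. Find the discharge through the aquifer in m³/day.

18900

Convert K: 0.000815 m/s × 86400 = 70.42 m/day.
Cross-sectional area A = 1070 × 16.2 = 17334 m².
Hydraulic gradient i = Δh / L = 15.8 / 1020 = 0.01549.
Darcy's law: Q = K · A · i = 70.42 × 17334 × 0.01549 = 18907 m³/day.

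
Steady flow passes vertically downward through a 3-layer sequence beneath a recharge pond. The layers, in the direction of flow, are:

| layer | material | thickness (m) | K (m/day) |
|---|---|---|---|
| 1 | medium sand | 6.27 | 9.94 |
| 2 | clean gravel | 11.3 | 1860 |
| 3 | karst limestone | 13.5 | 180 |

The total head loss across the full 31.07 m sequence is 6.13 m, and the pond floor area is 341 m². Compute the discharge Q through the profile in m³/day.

Flow is perpendicular to layering, so the layers act in series and the equivalent K is the thickness-weighted harmonic mean.
Total thickness L = 6.27 + 11.3 + 13.5 = 31.07 m.
Σ(b_i/K_i) = 6.27/9.94 + 11.3/1860 + 13.5/180 = 0.7119 d.
K_eq = L / Σ(b_i/K_i) = 31.07 / 0.7119 = 43.65 m/day.
Q = K_eq · A · (Δh/L) = 43.65 × 341 × (6.13/31.07) = 2936 m³/day.

2940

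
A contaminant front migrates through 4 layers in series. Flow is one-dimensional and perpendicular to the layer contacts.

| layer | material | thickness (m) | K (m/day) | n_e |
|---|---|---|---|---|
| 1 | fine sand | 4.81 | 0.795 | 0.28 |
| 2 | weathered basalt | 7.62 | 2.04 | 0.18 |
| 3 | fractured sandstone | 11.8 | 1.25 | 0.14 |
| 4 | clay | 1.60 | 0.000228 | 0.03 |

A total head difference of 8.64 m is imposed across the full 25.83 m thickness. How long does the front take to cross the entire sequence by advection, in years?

With flow normal to the layers, continuity requires the same specific discharge q through every layer.
Σ(b_i/K_i) = 4.81/0.795 + 7.62/2.04 + 11.8/1.25 + 1.60/0.000228 = 7037 d.
q = Δh / Σ(b_i/K_i) = 8.64 / 7037 = 0.001228 m/day.
In each layer the seepage velocity is v_i = q/n_i, so the layer transit time is t_i = b_i·n_i / q:
  layer 1 (fine sand): t_1 = 4.81 × 0.28 / 0.001228 = 1097 d
  layer 2 (weathered basalt): t_2 = 7.62 × 0.18 / 0.001228 = 1117 d
  layer 3 (fractured sandstone): t_3 = 11.8 × 0.14 / 0.001228 = 1345 d
  layer 4 (clay): t_4 = 1.60 × 0.03 / 0.001228 = 39.09 d
Total t = Σ t_i = 3599 days = 9.852 years.

9.85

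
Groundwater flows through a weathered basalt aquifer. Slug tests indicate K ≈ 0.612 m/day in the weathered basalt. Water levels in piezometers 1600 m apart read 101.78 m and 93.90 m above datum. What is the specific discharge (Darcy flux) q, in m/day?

Hydraulic gradient i = (101.78 − 93.90) / 1600 = 7.88 / 1600 = 0.004925.
Specific discharge q = K · i = 0.6120 × 0.004925 = 0.003014 m/day.

0.00301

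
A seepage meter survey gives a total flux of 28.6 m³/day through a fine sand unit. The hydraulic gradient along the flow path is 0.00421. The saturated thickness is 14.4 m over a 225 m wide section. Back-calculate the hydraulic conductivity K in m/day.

Cross-sectional area A = 225 × 14.4 = 3240 m².
Hydraulic gradient i = 0.00421.
From Q = K·A·i, K = Q / (A·i) = 28.6 / (3240 × 0.004210) = 2.097 m/day.

2.10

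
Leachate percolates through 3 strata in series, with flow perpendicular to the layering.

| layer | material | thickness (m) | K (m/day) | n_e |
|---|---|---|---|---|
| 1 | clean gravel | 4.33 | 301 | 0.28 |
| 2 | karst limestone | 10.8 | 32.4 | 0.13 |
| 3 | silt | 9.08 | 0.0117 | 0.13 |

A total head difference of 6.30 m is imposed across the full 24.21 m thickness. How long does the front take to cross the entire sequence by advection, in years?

With flow normal to the layers, continuity requires the same specific discharge q through every layer.
Σ(b_i/K_i) = 4.33/301 + 10.8/32.4 + 9.08/0.0117 = 776.4 d.
q = Δh / Σ(b_i/K_i) = 6.30 / 776.4 = 0.008114 m/day.
In each layer the seepage velocity is v_i = q/n_i, so the layer transit time is t_i = b_i·n_i / q:
  layer 1 (clean gravel): t_1 = 4.33 × 0.28 / 0.008114 = 149.4 d
  layer 2 (karst limestone): t_2 = 10.8 × 0.13 / 0.008114 = 173.0 d
  layer 3 (silt): t_3 = 9.08 × 0.13 / 0.008114 = 145.5 d
Total t = Σ t_i = 467.9 days = 1.281 years.

1.28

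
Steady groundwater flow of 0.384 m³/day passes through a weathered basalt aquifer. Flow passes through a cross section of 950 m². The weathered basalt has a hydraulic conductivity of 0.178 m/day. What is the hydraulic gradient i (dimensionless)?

0.00227

From Q = K·A·i, i = Q / (K·A) = 0.384 / (0.1780 × 950.0) = 0.002271.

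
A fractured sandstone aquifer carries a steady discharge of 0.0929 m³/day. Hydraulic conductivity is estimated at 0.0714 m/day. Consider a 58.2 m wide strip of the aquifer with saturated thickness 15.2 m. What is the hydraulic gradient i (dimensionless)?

0.00147

Cross-sectional area A = 58.2 × 15.2 = 884.6 m².
From Q = K·A·i, i = Q / (K·A) = 0.0929 / (0.07140 × 884.6) = 0.001471.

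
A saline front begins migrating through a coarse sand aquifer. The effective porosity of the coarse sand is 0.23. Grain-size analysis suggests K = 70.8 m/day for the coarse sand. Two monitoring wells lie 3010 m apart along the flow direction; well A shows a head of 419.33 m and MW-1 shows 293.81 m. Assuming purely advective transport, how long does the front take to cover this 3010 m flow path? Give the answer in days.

Hydraulic gradient i = (419.33 − 293.81) / 3010 = 125.52 / 3010 = 0.04170.
Darcy flux q = K · i = 70.80 × 0.04170 = 2.952 m/day.
Seepage velocity v = q / n_e = 2.952 / 0.23 = 12.84 m/day.
Travel time t = L / v = 3010 / 12.84 = 234.5 days.

234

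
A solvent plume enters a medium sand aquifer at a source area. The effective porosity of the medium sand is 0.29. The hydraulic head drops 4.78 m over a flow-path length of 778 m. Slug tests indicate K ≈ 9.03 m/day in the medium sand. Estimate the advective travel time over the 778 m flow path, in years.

11.1

Hydraulic gradient i = Δh / L = 4.78 / 778 = 0.006144.
Darcy flux q = K · i = 9.030 × 0.006144 = 0.05548 m/day.
Seepage velocity v = q / n_e = 0.05548 / 0.29 = 0.1913 m/day.
Travel time t = L / v = 778 / 0.1913 = 4067 days = 11.13 years.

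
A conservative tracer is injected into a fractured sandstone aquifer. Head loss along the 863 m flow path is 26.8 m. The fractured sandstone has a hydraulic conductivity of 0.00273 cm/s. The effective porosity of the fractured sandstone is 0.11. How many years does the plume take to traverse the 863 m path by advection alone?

Convert K: 0.00273 cm/s × 864 = 2.359 m/day.
Hydraulic gradient i = Δh / L = 26.8 / 863 = 0.03105.
Darcy flux q = K · i = 2.359 × 0.03105 = 0.07325 m/day.
Seepage velocity v = q / n_e = 0.07325 / 0.11 = 0.6659 m/day.
Travel time t = L / v = 863 / 0.6659 = 1296 days = 3.548 years.

3.55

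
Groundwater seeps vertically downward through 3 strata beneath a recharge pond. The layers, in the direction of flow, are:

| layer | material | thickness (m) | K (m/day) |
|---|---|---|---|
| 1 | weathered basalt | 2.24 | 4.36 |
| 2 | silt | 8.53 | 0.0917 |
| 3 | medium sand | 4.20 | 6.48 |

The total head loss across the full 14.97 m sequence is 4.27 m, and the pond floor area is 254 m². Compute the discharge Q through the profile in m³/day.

11.5

Flow is perpendicular to layering, so the layers act in series and the equivalent K is the thickness-weighted harmonic mean.
Total thickness L = 2.24 + 8.53 + 4.20 = 14.97 m.
Σ(b_i/K_i) = 2.24/4.36 + 8.53/0.0917 + 4.20/6.48 = 94.18 d.
K_eq = L / Σ(b_i/K_i) = 14.97 / 94.18 = 0.1589 m/day.
Q = K_eq · A · (Δh/L) = 0.1589 × 254 × (4.27/14.97) = 11.52 m³/day.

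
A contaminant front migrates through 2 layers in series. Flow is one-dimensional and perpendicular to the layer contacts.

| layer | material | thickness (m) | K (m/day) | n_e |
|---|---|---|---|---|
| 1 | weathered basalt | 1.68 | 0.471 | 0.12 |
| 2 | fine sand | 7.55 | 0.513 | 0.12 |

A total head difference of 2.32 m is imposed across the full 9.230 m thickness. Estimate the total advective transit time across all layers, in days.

With flow normal to the layers, continuity requires the same specific discharge q through every layer.
Σ(b_i/K_i) = 1.68/0.471 + 7.55/0.513 = 18.28 d.
q = Δh / Σ(b_i/K_i) = 2.32 / 18.28 = 0.1269 m/day.
In each layer the seepage velocity is v_i = q/n_i, so the layer transit time is t_i = b_i·n_i / q:
  layer 1 (weathered basalt): t_1 = 1.68 × 0.12 / 0.1269 = 1.589 d
  layer 2 (fine sand): t_2 = 7.55 × 0.12 / 0.1269 = 7.140 d
Total t = Σ t_i = 8.729 days.

8.73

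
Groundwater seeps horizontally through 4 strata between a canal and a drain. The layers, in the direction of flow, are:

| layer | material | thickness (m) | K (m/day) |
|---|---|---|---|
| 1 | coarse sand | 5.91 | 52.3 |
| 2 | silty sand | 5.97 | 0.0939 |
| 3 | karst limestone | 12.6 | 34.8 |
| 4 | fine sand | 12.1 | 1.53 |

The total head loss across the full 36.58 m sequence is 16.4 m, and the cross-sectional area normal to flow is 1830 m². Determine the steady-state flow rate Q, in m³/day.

Flow is perpendicular to layering, so the layers act in series and the equivalent K is the thickness-weighted harmonic mean.
Total thickness L = 5.91 + 5.97 + 12.6 + 12.1 = 36.58 m.
Σ(b_i/K_i) = 5.91/52.3 + 5.97/0.0939 + 12.6/34.8 + 12.1/1.53 = 71.96 d.
K_eq = L / Σ(b_i/K_i) = 36.58 / 71.96 = 0.5083 m/day.
Q = K_eq · A · (Δh/L) = 0.5083 × 1830 × (16.4/36.58) = 417.1 m³/day.

417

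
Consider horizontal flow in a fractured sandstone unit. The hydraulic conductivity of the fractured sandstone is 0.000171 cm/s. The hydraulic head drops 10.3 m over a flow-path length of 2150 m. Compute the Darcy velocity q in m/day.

0.000708

Convert K: 0.000171 cm/s × 864 = 0.1477 m/day.
Hydraulic gradient i = Δh / L = 10.3 / 2150 = 0.004791.
Specific discharge q = K · i = 0.1477 × 0.004791 = 0.0007078 m/day.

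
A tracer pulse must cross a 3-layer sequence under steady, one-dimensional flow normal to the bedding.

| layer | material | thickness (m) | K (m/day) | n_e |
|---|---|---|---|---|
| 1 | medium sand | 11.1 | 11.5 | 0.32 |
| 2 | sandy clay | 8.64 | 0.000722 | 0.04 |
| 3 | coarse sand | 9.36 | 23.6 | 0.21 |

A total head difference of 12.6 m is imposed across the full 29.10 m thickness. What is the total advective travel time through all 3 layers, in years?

15.2

With flow normal to the layers, continuity requires the same specific discharge q through every layer.
Σ(b_i/K_i) = 11.1/11.5 + 8.64/0.000722 + 9.36/23.6 = 11968 d.
q = Δh / Σ(b_i/K_i) = 12.6 / 11968 = 0.001053 m/day.
In each layer the seepage velocity is v_i = q/n_i, so the layer transit time is t_i = b_i·n_i / q:
  layer 1 (medium sand): t_1 = 11.1 × 0.32 / 0.001053 = 3374 d
  layer 2 (sandy clay): t_2 = 8.64 × 0.04 / 0.001053 = 328.3 d
  layer 3 (coarse sand): t_3 = 9.36 × 0.21 / 0.001053 = 1867 d
Total t = Σ t_i = 5569 days = 15.25 years.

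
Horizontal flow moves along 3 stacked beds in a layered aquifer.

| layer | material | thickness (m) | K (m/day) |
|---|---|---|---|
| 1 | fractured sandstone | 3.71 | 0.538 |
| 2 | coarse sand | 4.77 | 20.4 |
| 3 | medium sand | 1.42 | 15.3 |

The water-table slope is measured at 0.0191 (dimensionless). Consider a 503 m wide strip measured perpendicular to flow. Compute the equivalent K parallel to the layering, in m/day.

12.2

Flow is parallel to layering, so each bed carries its own Darcy discharge and the transmissivities add.
Σ(K_i·b_i) = 0.538×3.71 + 20.4×4.77 + 15.3×1.42 = 121.0 m²/day.
Total thickness b = 9.900 m, so K_eq = Σ(K_i·b_i)/b = 12.23 m/day.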